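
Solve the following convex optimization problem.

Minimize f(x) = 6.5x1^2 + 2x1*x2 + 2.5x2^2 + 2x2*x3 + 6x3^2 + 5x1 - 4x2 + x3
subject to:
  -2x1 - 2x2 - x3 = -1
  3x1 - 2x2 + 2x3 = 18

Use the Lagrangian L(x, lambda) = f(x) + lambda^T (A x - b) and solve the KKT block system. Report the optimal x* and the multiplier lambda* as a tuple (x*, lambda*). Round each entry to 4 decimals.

Form the Lagrangian:
  L(x, lambda) = (1/2) x^T Q x + c^T x + lambda^T (A x - b)
Stationarity (grad_x L = 0): Q x + c + A^T lambda = 0.
Primal feasibility: A x = b.

This gives the KKT block system:
  [ Q   A^T ] [ x     ]   [-c ]
  [ A    0  ] [ lambda ] = [ b ]

Solving the linear system:
  x*      = (2.5364, -3.0894, 2.106)
  lambda* = (3.3102, -8.3914)
  f(x*)   = 90.7501

x* = (2.5364, -3.0894, 2.106), lambda* = (3.3102, -8.3914)


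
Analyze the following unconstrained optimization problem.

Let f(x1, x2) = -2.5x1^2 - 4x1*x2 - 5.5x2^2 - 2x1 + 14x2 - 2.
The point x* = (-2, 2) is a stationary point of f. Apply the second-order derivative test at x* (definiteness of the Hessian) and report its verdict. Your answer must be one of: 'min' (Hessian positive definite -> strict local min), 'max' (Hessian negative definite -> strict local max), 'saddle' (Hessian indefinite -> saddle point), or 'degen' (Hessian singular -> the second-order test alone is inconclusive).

Compute the Hessian H = grad^2 f:
  H = [[-5, -4], [-4, -11]]
Verify stationarity: grad f(x*) = H x* + g = (0, 0).
Eigenvalues of H: -13, -3.
Both eigenvalues < 0, so H is negative definite -> x* is a strict local max.

max


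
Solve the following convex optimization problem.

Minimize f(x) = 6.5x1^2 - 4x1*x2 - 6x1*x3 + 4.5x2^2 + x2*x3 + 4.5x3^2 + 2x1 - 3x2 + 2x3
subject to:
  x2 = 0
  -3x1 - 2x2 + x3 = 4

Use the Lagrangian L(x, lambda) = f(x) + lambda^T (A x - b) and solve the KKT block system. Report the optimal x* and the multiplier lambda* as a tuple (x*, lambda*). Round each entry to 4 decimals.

Form the Lagrangian:
  L(x, lambda) = (1/2) x^T Q x + c^T x + lambda^T (A x - b)
Stationarity (grad_x L = 0): Q x + c + A^T lambda = 0.
Primal feasibility: A x = b.

This gives the KKT block system:
  [ Q   A^T ] [ x     ]   [-c ]
  [ A    0  ] [ lambda ] = [ b ]

Solving the linear system:
  x*      = (-1.5862, 0, -0.7586)
  lambda* = (-11.9655, -4.6897)
  f(x*)   = 7.0345

x* = (-1.5862, 0, -0.7586), lambda* = (-11.9655, -4.6897)


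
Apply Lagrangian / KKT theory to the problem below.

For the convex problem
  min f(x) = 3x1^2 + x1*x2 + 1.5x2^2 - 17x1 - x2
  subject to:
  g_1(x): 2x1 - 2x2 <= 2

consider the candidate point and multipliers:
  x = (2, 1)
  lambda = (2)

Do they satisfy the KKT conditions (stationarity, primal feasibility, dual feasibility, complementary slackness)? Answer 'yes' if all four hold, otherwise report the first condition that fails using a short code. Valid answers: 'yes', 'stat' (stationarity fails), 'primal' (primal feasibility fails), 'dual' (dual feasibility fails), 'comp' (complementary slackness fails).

Gradient of f: grad f(x) = Q x + c = (-4, 4)
Constraint values g_i(x) = a_i^T x - b_i:
  g_1((2, 1)) = 0
Stationarity residual: grad f(x) + sum_i lambda_i a_i = (0, 0)
  -> stationarity OK
Primal feasibility (all g_i <= 0): OK
Dual feasibility (all lambda_i >= 0): OK
Complementary slackness (lambda_i * g_i(x) = 0 for all i): OK

Verdict: yes, KKT holds.

yes


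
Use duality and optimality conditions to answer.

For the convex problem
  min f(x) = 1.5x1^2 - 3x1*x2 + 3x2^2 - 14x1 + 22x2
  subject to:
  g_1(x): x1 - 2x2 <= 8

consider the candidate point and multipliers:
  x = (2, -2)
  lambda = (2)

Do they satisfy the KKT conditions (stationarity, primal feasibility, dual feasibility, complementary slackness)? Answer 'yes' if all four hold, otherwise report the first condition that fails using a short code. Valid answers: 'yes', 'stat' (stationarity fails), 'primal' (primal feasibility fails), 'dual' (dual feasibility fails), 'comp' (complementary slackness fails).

Gradient of f: grad f(x) = Q x + c = (-2, 4)
Constraint values g_i(x) = a_i^T x - b_i:
  g_1((2, -2)) = -2
Stationarity residual: grad f(x) + sum_i lambda_i a_i = (0, 0)
  -> stationarity OK
Primal feasibility (all g_i <= 0): OK
Dual feasibility (all lambda_i >= 0): OK
Complementary slackness (lambda_i * g_i(x) = 0 for all i): FAILS

Verdict: the first failing condition is complementary_slackness -> comp.

comp


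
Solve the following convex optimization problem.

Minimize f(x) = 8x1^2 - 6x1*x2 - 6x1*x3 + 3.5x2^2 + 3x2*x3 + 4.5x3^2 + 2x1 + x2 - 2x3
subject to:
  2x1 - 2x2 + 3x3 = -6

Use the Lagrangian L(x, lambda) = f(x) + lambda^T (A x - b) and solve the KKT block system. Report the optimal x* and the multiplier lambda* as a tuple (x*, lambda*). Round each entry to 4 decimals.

Form the Lagrangian:
  L(x, lambda) = (1/2) x^T Q x + c^T x + lambda^T (A x - b)
Stationarity (grad_x L = 0): Q x + c + A^T lambda = 0.
Primal feasibility: A x = b.

This gives the KKT block system:
  [ Q   A^T ] [ x     ]   [-c ]
  [ A    0  ] [ lambda ] = [ b ]

Solving the linear system:
  x*      = (-0.7114, 0.4634, -1.2168)
  lambda* = (2.4309)
  f(x*)   = 8.0298

x* = (-0.7114, 0.4634, -1.2168), lambda* = (2.4309)


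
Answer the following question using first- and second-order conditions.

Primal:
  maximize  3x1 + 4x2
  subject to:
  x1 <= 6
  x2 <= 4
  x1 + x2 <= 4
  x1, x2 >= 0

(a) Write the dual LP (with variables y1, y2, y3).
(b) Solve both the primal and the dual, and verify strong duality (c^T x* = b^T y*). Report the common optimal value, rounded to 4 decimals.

The standard primal-dual pair for 'max c^T x s.t. A x <= b, x >= 0' is:
  Dual:  min b^T y  s.t.  A^T y >= c,  y >= 0.

So the dual LP is:
  minimize  6y1 + 4y2 + 4y3
  subject to:
    y1 + y3 >= 3
    y2 + y3 >= 4
    y1, y2, y3 >= 0

Solving the primal: x* = (0, 4).
  primal value c^T x* = 16.
Solving the dual: y* = (0, 1, 3).
  dual value b^T y* = 16.
Strong duality: c^T x* = b^T y*. Confirmed.

16


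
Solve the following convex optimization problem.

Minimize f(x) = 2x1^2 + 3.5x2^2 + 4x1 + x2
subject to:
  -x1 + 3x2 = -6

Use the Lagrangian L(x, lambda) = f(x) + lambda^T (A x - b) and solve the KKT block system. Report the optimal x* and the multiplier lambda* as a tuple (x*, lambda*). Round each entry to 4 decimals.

Form the Lagrangian:
  L(x, lambda) = (1/2) x^T Q x + c^T x + lambda^T (A x - b)
Stationarity (grad_x L = 0): Q x + c + A^T lambda = 0.
Primal feasibility: A x = b.

This gives the KKT block system:
  [ Q   A^T ] [ x     ]   [-c ]
  [ A    0  ] [ lambda ] = [ b ]

Solving the linear system:
  x*      = (0.0698, -1.9767)
  lambda* = (4.2791)
  f(x*)   = 11.9884

x* = (0.0698, -1.9767), lambda* = (4.2791)


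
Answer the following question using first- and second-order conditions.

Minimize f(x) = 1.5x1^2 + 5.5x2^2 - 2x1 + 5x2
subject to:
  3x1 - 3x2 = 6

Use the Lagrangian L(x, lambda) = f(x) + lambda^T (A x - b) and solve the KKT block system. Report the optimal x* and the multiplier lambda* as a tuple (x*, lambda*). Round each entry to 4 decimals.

Form the Lagrangian:
  L(x, lambda) = (1/2) x^T Q x + c^T x + lambda^T (A x - b)
Stationarity (grad_x L = 0): Q x + c + A^T lambda = 0.
Primal feasibility: A x = b.

This gives the KKT block system:
  [ Q   A^T ] [ x     ]   [-c ]
  [ A    0  ] [ lambda ] = [ b ]

Solving the linear system:
  x*      = (1.3571, -0.6429)
  lambda* = (-0.6905)
  f(x*)   = -0.8929

x* = (1.3571, -0.6429), lambda* = (-0.6905)


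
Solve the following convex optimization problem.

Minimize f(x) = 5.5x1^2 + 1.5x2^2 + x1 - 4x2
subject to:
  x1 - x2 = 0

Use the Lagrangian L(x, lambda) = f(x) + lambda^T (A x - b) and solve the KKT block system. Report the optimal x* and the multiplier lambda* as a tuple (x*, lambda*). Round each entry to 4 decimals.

Form the Lagrangian:
  L(x, lambda) = (1/2) x^T Q x + c^T x + lambda^T (A x - b)
Stationarity (grad_x L = 0): Q x + c + A^T lambda = 0.
Primal feasibility: A x = b.

This gives the KKT block system:
  [ Q   A^T ] [ x     ]   [-c ]
  [ A    0  ] [ lambda ] = [ b ]

Solving the linear system:
  x*      = (0.2143, 0.2143)
  lambda* = (-3.3571)
  f(x*)   = -0.3214

x* = (0.2143, 0.2143), lambda* = (-3.3571)


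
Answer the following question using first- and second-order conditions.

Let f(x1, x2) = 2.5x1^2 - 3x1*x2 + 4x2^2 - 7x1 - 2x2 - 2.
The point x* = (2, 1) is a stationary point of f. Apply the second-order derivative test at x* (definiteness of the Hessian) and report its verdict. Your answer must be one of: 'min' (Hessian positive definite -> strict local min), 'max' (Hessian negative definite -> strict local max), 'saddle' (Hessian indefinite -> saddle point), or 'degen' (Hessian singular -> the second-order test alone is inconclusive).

Compute the Hessian H = grad^2 f:
  H = [[5, -3], [-3, 8]]
Verify stationarity: grad f(x*) = H x* + g = (0, 0).
Eigenvalues of H: 3.1459, 9.8541.
Both eigenvalues > 0, so H is positive definite -> x* is a strict local min.

min


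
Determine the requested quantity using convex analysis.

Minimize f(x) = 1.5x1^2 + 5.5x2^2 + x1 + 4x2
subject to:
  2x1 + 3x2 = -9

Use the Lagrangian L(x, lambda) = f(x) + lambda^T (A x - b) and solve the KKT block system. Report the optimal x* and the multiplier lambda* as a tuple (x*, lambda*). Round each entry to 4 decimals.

Form the Lagrangian:
  L(x, lambda) = (1/2) x^T Q x + c^T x + lambda^T (A x - b)
Stationarity (grad_x L = 0): Q x + c + A^T lambda = 0.
Primal feasibility: A x = b.

This gives the KKT block system:
  [ Q   A^T ] [ x     ]   [-c ]
  [ A    0  ] [ lambda ] = [ b ]

Solving the linear system:
  x*      = (-2.5775, -1.2817)
  lambda* = (3.3662)
  f(x*)   = 11.2958

x* = (-2.5775, -1.2817), lambda* = (3.3662)


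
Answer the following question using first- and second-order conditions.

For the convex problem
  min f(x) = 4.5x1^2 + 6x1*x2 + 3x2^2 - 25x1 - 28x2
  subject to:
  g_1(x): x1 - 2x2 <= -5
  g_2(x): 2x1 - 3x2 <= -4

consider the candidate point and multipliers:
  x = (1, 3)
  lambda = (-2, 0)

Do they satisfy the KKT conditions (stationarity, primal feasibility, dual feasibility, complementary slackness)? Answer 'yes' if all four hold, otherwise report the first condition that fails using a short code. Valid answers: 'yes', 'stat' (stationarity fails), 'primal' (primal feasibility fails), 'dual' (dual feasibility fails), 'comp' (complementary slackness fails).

Gradient of f: grad f(x) = Q x + c = (2, -4)
Constraint values g_i(x) = a_i^T x - b_i:
  g_1((1, 3)) = 0
  g_2((1, 3)) = -3
Stationarity residual: grad f(x) + sum_i lambda_i a_i = (0, 0)
  -> stationarity OK
Primal feasibility (all g_i <= 0): OK
Dual feasibility (all lambda_i >= 0): FAILS
Complementary slackness (lambda_i * g_i(x) = 0 for all i): OK

Verdict: the first failing condition is dual_feasibility -> dual.

dual


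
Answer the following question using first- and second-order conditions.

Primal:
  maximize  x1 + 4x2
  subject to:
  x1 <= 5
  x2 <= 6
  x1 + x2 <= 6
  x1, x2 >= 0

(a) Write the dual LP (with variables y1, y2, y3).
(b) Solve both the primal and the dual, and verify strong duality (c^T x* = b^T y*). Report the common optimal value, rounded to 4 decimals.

The standard primal-dual pair for 'max c^T x s.t. A x <= b, x >= 0' is:
  Dual:  min b^T y  s.t.  A^T y >= c,  y >= 0.

So the dual LP is:
  minimize  5y1 + 6y2 + 6y3
  subject to:
    y1 + y3 >= 1
    y2 + y3 >= 4
    y1, y2, y3 >= 0

Solving the primal: x* = (0, 6).
  primal value c^T x* = 24.
Solving the dual: y* = (0, 0, 4).
  dual value b^T y* = 24.
Strong duality: c^T x* = b^T y*. Confirmed.

24


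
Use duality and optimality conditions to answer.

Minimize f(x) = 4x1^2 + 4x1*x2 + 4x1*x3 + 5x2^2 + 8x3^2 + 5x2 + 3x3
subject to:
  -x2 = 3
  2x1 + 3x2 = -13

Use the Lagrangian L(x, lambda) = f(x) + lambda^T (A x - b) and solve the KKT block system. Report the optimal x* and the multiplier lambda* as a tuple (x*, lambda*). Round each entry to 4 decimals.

Form the Lagrangian:
  L(x, lambda) = (1/2) x^T Q x + c^T x + lambda^T (A x - b)
Stationarity (grad_x L = 0): Q x + c + A^T lambda = 0.
Primal feasibility: A x = b.

This gives the KKT block system:
  [ Q   A^T ] [ x     ]   [-c ]
  [ A    0  ] [ lambda ] = [ b ]

Solving the linear system:
  x*      = (-2, -3, 0.3125)
  lambda* = (7.125, 13.375)
  f(x*)   = 69.2187

x* = (-2, -3, 0.3125), lambda* = (7.125, 13.375)


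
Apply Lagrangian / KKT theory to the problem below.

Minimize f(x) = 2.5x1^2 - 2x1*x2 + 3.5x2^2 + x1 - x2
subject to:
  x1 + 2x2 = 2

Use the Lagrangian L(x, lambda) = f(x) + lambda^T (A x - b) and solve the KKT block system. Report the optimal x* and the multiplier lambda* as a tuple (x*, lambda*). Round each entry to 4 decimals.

Form the Lagrangian:
  L(x, lambda) = (1/2) x^T Q x + c^T x + lambda^T (A x - b)
Stationarity (grad_x L = 0): Q x + c + A^T lambda = 0.
Primal feasibility: A x = b.

This gives the KKT block system:
  [ Q   A^T ] [ x     ]   [-c ]
  [ A    0  ] [ lambda ] = [ b ]

Solving the linear system:
  x*      = (0.4571, 0.7714)
  lambda* = (-1.7429)
  f(x*)   = 1.5857

x* = (0.4571, 0.7714), lambda* = (-1.7429)


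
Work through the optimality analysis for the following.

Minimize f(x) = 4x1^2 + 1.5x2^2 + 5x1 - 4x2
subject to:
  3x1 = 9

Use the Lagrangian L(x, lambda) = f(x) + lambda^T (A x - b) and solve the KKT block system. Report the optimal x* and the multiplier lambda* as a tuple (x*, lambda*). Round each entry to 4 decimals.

Form the Lagrangian:
  L(x, lambda) = (1/2) x^T Q x + c^T x + lambda^T (A x - b)
Stationarity (grad_x L = 0): Q x + c + A^T lambda = 0.
Primal feasibility: A x = b.

This gives the KKT block system:
  [ Q   A^T ] [ x     ]   [-c ]
  [ A    0  ] [ lambda ] = [ b ]

Solving the linear system:
  x*      = (3, 1.3333)
  lambda* = (-9.6667)
  f(x*)   = 48.3333

x* = (3, 1.3333), lambda* = (-9.6667)


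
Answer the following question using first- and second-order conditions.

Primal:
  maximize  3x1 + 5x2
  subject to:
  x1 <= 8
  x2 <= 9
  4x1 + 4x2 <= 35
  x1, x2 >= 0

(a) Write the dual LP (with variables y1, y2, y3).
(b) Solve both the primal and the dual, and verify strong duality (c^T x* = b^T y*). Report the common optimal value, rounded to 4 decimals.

The standard primal-dual pair for 'max c^T x s.t. A x <= b, x >= 0' is:
  Dual:  min b^T y  s.t.  A^T y >= c,  y >= 0.

So the dual LP is:
  minimize  8y1 + 9y2 + 35y3
  subject to:
    y1 + 4y3 >= 3
    y2 + 4y3 >= 5
    y1, y2, y3 >= 0

Solving the primal: x* = (0, 8.75).
  primal value c^T x* = 43.75.
Solving the dual: y* = (0, 0, 1.25).
  dual value b^T y* = 43.75.
Strong duality: c^T x* = b^T y*. Confirmed.

43.75


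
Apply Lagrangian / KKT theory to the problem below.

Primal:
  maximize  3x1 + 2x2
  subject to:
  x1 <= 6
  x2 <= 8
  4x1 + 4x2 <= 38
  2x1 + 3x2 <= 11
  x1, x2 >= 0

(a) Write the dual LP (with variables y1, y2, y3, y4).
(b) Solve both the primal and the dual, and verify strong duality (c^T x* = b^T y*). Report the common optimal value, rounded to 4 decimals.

The standard primal-dual pair for 'max c^T x s.t. A x <= b, x >= 0' is:
  Dual:  min b^T y  s.t.  A^T y >= c,  y >= 0.

So the dual LP is:
  minimize  6y1 + 8y2 + 38y3 + 11y4
  subject to:
    y1 + 4y3 + 2y4 >= 3
    y2 + 4y3 + 3y4 >= 2
    y1, y2, y3, y4 >= 0

Solving the primal: x* = (5.5, 0).
  primal value c^T x* = 16.5.
Solving the dual: y* = (0, 0, 0, 1.5).
  dual value b^T y* = 16.5.
Strong duality: c^T x* = b^T y*. Confirmed.

16.5


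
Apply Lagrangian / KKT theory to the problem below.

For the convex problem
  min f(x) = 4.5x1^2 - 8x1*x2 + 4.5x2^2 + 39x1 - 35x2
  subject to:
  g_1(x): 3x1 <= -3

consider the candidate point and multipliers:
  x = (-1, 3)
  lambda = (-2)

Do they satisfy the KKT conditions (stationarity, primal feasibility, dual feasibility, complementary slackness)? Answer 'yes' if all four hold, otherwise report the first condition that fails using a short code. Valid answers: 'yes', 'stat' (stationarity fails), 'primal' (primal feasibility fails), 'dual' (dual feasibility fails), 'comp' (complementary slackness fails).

Gradient of f: grad f(x) = Q x + c = (6, 0)
Constraint values g_i(x) = a_i^T x - b_i:
  g_1((-1, 3)) = 0
Stationarity residual: grad f(x) + sum_i lambda_i a_i = (0, 0)
  -> stationarity OK
Primal feasibility (all g_i <= 0): OK
Dual feasibility (all lambda_i >= 0): FAILS
Complementary slackness (lambda_i * g_i(x) = 0 for all i): OK

Verdict: the first failing condition is dual_feasibility -> dual.

dual


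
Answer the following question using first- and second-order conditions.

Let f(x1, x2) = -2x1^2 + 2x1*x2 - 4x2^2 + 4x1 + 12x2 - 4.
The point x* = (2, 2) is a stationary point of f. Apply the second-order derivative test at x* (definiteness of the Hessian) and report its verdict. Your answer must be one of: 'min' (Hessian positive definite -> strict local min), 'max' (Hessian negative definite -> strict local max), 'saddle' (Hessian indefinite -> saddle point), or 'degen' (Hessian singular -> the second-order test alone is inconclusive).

Compute the Hessian H = grad^2 f:
  H = [[-4, 2], [2, -8]]
Verify stationarity: grad f(x*) = H x* + g = (0, 0).
Eigenvalues of H: -8.8284, -3.1716.
Both eigenvalues < 0, so H is negative definite -> x* is a strict local max.

max


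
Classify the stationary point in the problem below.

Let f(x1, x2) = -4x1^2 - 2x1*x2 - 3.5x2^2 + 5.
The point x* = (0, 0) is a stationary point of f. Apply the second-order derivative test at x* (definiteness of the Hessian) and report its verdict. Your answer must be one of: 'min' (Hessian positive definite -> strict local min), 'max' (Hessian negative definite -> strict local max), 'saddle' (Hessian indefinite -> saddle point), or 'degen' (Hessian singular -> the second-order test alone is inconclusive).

Compute the Hessian H = grad^2 f:
  H = [[-8, -2], [-2, -7]]
Verify stationarity: grad f(x*) = H x* + g = (0, 0).
Eigenvalues of H: -9.5616, -5.4384.
Both eigenvalues < 0, so H is negative definite -> x* is a strict local max.

max


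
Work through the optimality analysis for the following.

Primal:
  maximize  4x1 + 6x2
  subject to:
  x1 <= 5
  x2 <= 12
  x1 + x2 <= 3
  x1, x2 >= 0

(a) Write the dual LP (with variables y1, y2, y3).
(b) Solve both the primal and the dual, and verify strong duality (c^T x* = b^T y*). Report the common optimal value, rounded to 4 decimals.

The standard primal-dual pair for 'max c^T x s.t. A x <= b, x >= 0' is:
  Dual:  min b^T y  s.t.  A^T y >= c,  y >= 0.

So the dual LP is:
  minimize  5y1 + 12y2 + 3y3
  subject to:
    y1 + y3 >= 4
    y2 + y3 >= 6
    y1, y2, y3 >= 0

Solving the primal: x* = (0, 3).
  primal value c^T x* = 18.
Solving the dual: y* = (0, 0, 6).
  dual value b^T y* = 18.
Strong duality: c^T x* = b^T y*. Confirmed.

18


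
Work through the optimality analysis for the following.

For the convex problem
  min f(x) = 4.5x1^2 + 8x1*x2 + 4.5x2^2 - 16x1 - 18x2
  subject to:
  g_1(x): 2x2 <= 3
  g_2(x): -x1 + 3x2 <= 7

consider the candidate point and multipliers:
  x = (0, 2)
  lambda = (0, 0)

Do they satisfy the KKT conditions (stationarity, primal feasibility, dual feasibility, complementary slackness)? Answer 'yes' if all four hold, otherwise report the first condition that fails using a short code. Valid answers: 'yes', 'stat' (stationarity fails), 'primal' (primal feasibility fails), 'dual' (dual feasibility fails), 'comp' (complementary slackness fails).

Gradient of f: grad f(x) = Q x + c = (0, 0)
Constraint values g_i(x) = a_i^T x - b_i:
  g_1((0, 2)) = 1
  g_2((0, 2)) = -1
Stationarity residual: grad f(x) + sum_i lambda_i a_i = (0, 0)
  -> stationarity OK
Primal feasibility (all g_i <= 0): FAILS
Dual feasibility (all lambda_i >= 0): OK
Complementary slackness (lambda_i * g_i(x) = 0 for all i): OK

Verdict: the first failing condition is primal_feasibility -> primal.

primal


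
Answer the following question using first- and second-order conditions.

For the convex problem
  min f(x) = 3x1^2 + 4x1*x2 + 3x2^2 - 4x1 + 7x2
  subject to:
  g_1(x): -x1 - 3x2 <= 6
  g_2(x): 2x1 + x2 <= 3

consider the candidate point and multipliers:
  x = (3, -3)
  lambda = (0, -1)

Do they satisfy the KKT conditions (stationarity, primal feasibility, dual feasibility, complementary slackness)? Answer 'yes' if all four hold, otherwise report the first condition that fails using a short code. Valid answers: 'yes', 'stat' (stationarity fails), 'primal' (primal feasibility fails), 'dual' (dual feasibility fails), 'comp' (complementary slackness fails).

Gradient of f: grad f(x) = Q x + c = (2, 1)
Constraint values g_i(x) = a_i^T x - b_i:
  g_1((3, -3)) = 0
  g_2((3, -3)) = 0
Stationarity residual: grad f(x) + sum_i lambda_i a_i = (0, 0)
  -> stationarity OK
Primal feasibility (all g_i <= 0): OK
Dual feasibility (all lambda_i >= 0): FAILS
Complementary slackness (lambda_i * g_i(x) = 0 for all i): OK

Verdict: the first failing condition is dual_feasibility -> dual.

dual


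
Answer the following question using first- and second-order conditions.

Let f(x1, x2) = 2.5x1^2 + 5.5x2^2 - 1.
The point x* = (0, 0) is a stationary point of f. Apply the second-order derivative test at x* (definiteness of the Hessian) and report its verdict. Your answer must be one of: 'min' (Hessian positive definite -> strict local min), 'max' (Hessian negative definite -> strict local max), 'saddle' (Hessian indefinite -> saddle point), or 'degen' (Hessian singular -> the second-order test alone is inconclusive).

Compute the Hessian H = grad^2 f:
  H = [[5, 0], [0, 11]]
Verify stationarity: grad f(x*) = H x* + g = (0, 0).
Eigenvalues of H: 5, 11.
Both eigenvalues > 0, so H is positive definite -> x* is a strict local min.

min


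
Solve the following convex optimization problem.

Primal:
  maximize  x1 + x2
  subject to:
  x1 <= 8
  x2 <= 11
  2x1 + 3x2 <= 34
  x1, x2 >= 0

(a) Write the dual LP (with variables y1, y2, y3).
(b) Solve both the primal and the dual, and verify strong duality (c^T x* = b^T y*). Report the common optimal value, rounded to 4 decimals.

The standard primal-dual pair for 'max c^T x s.t. A x <= b, x >= 0' is:
  Dual:  min b^T y  s.t.  A^T y >= c,  y >= 0.

So the dual LP is:
  minimize  8y1 + 11y2 + 34y3
  subject to:
    y1 + 2y3 >= 1
    y2 + 3y3 >= 1
    y1, y2, y3 >= 0

Solving the primal: x* = (8, 6).
  primal value c^T x* = 14.
Solving the dual: y* = (0.3333, 0, 0.3333).
  dual value b^T y* = 14.
Strong duality: c^T x* = b^T y*. Confirmed.

14


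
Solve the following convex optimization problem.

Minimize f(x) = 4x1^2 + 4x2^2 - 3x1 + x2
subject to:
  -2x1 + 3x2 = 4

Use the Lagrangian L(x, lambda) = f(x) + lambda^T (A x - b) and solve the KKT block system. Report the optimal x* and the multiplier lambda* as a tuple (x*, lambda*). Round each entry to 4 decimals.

Form the Lagrangian:
  L(x, lambda) = (1/2) x^T Q x + c^T x + lambda^T (A x - b)
Stationarity (grad_x L = 0): Q x + c + A^T lambda = 0.
Primal feasibility: A x = b.

This gives the KKT block system:
  [ Q   A^T ] [ x     ]   [-c ]
  [ A    0  ] [ lambda ] = [ b ]

Solving the linear system:
  x*      = (-0.4135, 1.0577)
  lambda* = (-3.1538)
  f(x*)   = 7.4567

x* = (-0.4135, 1.0577), lambda* = (-3.1538)


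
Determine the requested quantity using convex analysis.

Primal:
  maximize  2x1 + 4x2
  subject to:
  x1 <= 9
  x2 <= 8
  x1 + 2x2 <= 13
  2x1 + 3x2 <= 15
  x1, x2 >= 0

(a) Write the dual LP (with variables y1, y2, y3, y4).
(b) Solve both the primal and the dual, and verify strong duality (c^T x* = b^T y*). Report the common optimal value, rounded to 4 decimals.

The standard primal-dual pair for 'max c^T x s.t. A x <= b, x >= 0' is:
  Dual:  min b^T y  s.t.  A^T y >= c,  y >= 0.

So the dual LP is:
  minimize  9y1 + 8y2 + 13y3 + 15y4
  subject to:
    y1 + y3 + 2y4 >= 2
    y2 + 2y3 + 3y4 >= 4
    y1, y2, y3, y4 >= 0

Solving the primal: x* = (0, 5).
  primal value c^T x* = 20.
Solving the dual: y* = (0, 0, 0, 1.3333).
  dual value b^T y* = 20.
Strong duality: c^T x* = b^T y*. Confirmed.

20


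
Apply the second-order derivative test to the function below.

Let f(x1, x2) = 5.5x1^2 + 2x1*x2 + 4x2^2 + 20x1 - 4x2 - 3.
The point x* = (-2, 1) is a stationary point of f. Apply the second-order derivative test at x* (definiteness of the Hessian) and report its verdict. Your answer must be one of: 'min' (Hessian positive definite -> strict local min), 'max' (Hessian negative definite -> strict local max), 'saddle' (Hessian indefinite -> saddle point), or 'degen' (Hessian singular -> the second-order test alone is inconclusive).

Compute the Hessian H = grad^2 f:
  H = [[11, 2], [2, 8]]
Verify stationarity: grad f(x*) = H x* + g = (0, 0).
Eigenvalues of H: 7, 12.
Both eigenvalues > 0, so H is positive definite -> x* is a strict local min.

min


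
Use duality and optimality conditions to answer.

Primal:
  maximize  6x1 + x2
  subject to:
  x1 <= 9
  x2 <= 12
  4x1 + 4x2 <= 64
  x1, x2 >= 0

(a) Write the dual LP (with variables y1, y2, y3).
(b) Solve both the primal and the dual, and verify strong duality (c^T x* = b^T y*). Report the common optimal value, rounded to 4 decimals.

The standard primal-dual pair for 'max c^T x s.t. A x <= b, x >= 0' is:
  Dual:  min b^T y  s.t.  A^T y >= c,  y >= 0.

So the dual LP is:
  minimize  9y1 + 12y2 + 64y3
  subject to:
    y1 + 4y3 >= 6
    y2 + 4y3 >= 1
    y1, y2, y3 >= 0

Solving the primal: x* = (9, 7).
  primal value c^T x* = 61.
Solving the dual: y* = (5, 0, 0.25).
  dual value b^T y* = 61.
Strong duality: c^T x* = b^T y*. Confirmed.

61


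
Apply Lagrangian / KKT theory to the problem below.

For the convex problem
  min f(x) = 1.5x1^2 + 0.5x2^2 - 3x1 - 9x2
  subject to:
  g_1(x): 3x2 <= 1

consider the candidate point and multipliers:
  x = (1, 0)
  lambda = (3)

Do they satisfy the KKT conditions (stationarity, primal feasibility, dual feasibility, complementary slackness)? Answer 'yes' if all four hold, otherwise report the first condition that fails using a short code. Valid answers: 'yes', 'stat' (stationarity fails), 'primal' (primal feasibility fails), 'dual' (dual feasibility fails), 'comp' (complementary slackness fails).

Gradient of f: grad f(x) = Q x + c = (0, -9)
Constraint values g_i(x) = a_i^T x - b_i:
  g_1((1, 0)) = -1
Stationarity residual: grad f(x) + sum_i lambda_i a_i = (0, 0)
  -> stationarity OK
Primal feasibility (all g_i <= 0): OK
Dual feasibility (all lambda_i >= 0): OK
Complementary slackness (lambda_i * g_i(x) = 0 for all i): FAILS

Verdict: the first failing condition is complementary_slackness -> comp.

comp


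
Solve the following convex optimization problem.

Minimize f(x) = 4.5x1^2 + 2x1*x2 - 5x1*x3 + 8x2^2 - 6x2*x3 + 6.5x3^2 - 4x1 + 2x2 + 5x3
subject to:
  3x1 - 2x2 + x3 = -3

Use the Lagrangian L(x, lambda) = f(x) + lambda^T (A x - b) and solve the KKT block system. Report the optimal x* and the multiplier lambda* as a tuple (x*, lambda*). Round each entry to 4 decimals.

Form the Lagrangian:
  L(x, lambda) = (1/2) x^T Q x + c^T x + lambda^T (A x - b)
Stationarity (grad_x L = 0): Q x + c + A^T lambda = 0.
Primal feasibility: A x = b.

This gives the KKT block system:
  [ Q   A^T ] [ x     ]   [-c ]
  [ A    0  ] [ lambda ] = [ b ]

Solving the linear system:
  x*      = (-0.7625, -0.0875, -0.8875)
  lambda* = (2.2)
  f(x*)   = 2.5187

x* = (-0.7625, -0.0875, -0.8875), lambda* = (2.2)


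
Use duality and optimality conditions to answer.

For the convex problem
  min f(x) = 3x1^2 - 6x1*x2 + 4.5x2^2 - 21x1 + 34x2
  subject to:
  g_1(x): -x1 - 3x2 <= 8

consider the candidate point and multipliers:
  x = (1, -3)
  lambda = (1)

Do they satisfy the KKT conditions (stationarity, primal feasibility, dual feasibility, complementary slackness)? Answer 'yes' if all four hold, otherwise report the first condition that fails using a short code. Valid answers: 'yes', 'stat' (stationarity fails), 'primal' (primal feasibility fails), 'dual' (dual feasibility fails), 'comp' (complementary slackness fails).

Gradient of f: grad f(x) = Q x + c = (3, 1)
Constraint values g_i(x) = a_i^T x - b_i:
  g_1((1, -3)) = 0
Stationarity residual: grad f(x) + sum_i lambda_i a_i = (2, -2)
  -> stationarity FAILS
Primal feasibility (all g_i <= 0): OK
Dual feasibility (all lambda_i >= 0): OK
Complementary slackness (lambda_i * g_i(x) = 0 for all i): OK

Verdict: the first failing condition is stationarity -> stat.

stat


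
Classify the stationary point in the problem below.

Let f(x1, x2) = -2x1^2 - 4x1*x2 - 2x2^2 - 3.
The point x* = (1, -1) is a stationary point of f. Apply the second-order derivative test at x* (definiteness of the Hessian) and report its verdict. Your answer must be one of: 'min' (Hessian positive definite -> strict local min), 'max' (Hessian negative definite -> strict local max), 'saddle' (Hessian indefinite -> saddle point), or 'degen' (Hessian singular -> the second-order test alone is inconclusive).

Compute the Hessian H = grad^2 f:
  H = [[-4, -4], [-4, -4]]
Verify stationarity: grad f(x*) = H x* + g = (0, 0).
Eigenvalues of H: -8, 0.
H has a zero eigenvalue (singular; negative semidefinite but not definite), so H is neither positive definite, negative definite, nor indefinite. The second-order test alone is inconclusive -> degen.
(Indeed, f is constant along the null direction of H through x*, so x* is not a strict local extremum.)

degen


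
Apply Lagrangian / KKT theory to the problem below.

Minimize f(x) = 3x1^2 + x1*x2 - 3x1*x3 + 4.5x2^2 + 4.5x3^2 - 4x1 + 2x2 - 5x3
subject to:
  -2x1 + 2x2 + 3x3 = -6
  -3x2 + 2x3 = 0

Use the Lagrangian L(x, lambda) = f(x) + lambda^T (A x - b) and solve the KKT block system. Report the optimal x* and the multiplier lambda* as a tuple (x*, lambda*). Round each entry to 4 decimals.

Form the Lagrangian:
  L(x, lambda) = (1/2) x^T Q x + c^T x + lambda^T (A x - b)
Stationarity (grad_x L = 0): Q x + c + A^T lambda = 0.
Primal feasibility: A x = b.

This gives the KKT block system:
  [ Q   A^T ] [ x     ]   [-c ]
  [ A    0  ] [ lambda ] = [ b ]

Solving the linear system:
  x*      = (1.6279, -0.4222, -0.6333)
  lambda* = (3.6225, 2.3578)
  f(x*)   = 8.7728

x* = (1.6279, -0.4222, -0.6333), lambda* = (3.6225, 2.3578)


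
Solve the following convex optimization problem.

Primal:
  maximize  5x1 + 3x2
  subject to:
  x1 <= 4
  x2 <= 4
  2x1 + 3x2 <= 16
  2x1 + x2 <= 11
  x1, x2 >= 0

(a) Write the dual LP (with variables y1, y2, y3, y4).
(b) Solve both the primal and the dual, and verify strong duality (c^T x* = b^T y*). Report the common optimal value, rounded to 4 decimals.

The standard primal-dual pair for 'max c^T x s.t. A x <= b, x >= 0' is:
  Dual:  min b^T y  s.t.  A^T y >= c,  y >= 0.

So the dual LP is:
  minimize  4y1 + 4y2 + 16y3 + 11y4
  subject to:
    y1 + 2y3 + 2y4 >= 5
    y2 + 3y3 + y4 >= 3
    y1, y2, y3, y4 >= 0

Solving the primal: x* = (4, 2.6667).
  primal value c^T x* = 28.
Solving the dual: y* = (3, 0, 1, 0).
  dual value b^T y* = 28.
Strong duality: c^T x* = b^T y*. Confirmed.

28


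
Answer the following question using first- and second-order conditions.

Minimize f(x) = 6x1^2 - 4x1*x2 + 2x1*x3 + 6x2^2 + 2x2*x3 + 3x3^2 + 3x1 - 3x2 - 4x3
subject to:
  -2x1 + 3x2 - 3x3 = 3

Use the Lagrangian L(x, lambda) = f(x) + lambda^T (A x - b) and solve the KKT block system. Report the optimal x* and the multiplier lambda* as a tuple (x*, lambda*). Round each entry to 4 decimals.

Form the Lagrangian:
  L(x, lambda) = (1/2) x^T Q x + c^T x + lambda^T (A x - b)
Stationarity (grad_x L = 0): Q x + c + A^T lambda = 0.
Primal feasibility: A x = b.

This gives the KKT block system:
  [ Q   A^T ] [ x     ]   [-c ]
  [ A    0  ] [ lambda ] = [ b ]

Solving the linear system:
  x*      = (-0.2791, 0.5888, -0.2252)
  lambda* = (-1.5772)
  f(x*)   = 1.5143

x* = (-0.2791, 0.5888, -0.2252), lambda* = (-1.5772)


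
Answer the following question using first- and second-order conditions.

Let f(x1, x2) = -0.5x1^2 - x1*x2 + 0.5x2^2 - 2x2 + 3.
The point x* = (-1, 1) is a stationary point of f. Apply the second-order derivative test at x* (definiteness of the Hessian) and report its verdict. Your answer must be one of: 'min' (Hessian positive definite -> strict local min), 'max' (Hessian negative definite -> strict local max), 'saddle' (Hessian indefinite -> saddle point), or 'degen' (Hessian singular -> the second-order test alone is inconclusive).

Compute the Hessian H = grad^2 f:
  H = [[-1, -1], [-1, 1]]
Verify stationarity: grad f(x*) = H x* + g = (0, 0).
Eigenvalues of H: -1.4142, 1.4142.
Eigenvalues have mixed signs, so H is indefinite -> x* is a saddle point.

saddle


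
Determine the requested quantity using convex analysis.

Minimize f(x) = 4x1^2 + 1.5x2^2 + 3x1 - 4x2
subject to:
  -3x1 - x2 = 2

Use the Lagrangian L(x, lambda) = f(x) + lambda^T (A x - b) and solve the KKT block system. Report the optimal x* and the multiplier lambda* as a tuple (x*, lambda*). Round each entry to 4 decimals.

Form the Lagrangian:
  L(x, lambda) = (1/2) x^T Q x + c^T x + lambda^T (A x - b)
Stationarity (grad_x L = 0): Q x + c + A^T lambda = 0.
Primal feasibility: A x = b.

This gives the KKT block system:
  [ Q   A^T ] [ x     ]   [-c ]
  [ A    0  ] [ lambda ] = [ b ]

Solving the linear system:
  x*      = (-0.9429, 0.8286)
  lambda* = (-1.5143)
  f(x*)   = -1.5571

x* = (-0.9429, 0.8286), lambda* = (-1.5143)


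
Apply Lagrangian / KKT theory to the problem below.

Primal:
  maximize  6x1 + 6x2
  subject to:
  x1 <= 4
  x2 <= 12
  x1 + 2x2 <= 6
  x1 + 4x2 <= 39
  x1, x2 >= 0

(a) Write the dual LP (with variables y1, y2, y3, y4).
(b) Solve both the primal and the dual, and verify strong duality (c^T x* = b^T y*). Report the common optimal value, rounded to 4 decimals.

The standard primal-dual pair for 'max c^T x s.t. A x <= b, x >= 0' is:
  Dual:  min b^T y  s.t.  A^T y >= c,  y >= 0.

So the dual LP is:
  minimize  4y1 + 12y2 + 6y3 + 39y4
  subject to:
    y1 + y3 + y4 >= 6
    y2 + 2y3 + 4y4 >= 6
    y1, y2, y3, y4 >= 0

Solving the primal: x* = (4, 1).
  primal value c^T x* = 30.
Solving the dual: y* = (3, 0, 3, 0).
  dual value b^T y* = 30.
Strong duality: c^T x* = b^T y*. Confirmed.

30


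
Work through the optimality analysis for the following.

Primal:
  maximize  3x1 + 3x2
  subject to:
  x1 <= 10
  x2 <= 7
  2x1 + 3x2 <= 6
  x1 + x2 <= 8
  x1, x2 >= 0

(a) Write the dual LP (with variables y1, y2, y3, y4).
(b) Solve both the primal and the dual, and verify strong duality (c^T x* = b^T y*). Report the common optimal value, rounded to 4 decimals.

The standard primal-dual pair for 'max c^T x s.t. A x <= b, x >= 0' is:
  Dual:  min b^T y  s.t.  A^T y >= c,  y >= 0.

So the dual LP is:
  minimize  10y1 + 7y2 + 6y3 + 8y4
  subject to:
    y1 + 2y3 + y4 >= 3
    y2 + 3y3 + y4 >= 3
    y1, y2, y3, y4 >= 0

Solving the primal: x* = (3, 0).
  primal value c^T x* = 9.
Solving the dual: y* = (0, 0, 1.5, 0).
  dual value b^T y* = 9.
Strong duality: c^T x* = b^T y*. Confirmed.

9


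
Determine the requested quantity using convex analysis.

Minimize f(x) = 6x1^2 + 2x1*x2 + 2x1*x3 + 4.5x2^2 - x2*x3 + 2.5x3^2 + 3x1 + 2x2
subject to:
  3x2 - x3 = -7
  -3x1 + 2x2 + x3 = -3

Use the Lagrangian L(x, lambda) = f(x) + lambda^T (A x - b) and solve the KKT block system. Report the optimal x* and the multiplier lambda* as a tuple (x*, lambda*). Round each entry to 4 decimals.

Form the Lagrangian:
  L(x, lambda) = (1/2) x^T Q x + c^T x + lambda^T (A x - b)
Stationarity (grad_x L = 0): Q x + c + A^T lambda = 0.
Primal feasibility: A x = b.

This gives the KKT block system:
  [ Q   A^T ] [ x     ]   [-c ]
  [ A    0  ] [ lambda ] = [ b ]

Solving the linear system:
  x*      = (-0.0874, -2.0525, 0.8426)
  lambda* = (5.9342, -0.1564)
  f(x*)   = 18.3513

x* = (-0.0874, -2.0525, 0.8426), lambda* = (5.9342, -0.1564)


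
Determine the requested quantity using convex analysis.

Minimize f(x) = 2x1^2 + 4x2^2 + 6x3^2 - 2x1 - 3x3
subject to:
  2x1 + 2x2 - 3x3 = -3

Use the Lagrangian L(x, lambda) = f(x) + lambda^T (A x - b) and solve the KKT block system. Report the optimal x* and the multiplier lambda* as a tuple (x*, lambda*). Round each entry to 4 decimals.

Form the Lagrangian:
  L(x, lambda) = (1/2) x^T Q x + c^T x + lambda^T (A x - b)
Stationarity (grad_x L = 0): Q x + c + A^T lambda = 0.
Primal feasibility: A x = b.

This gives the KKT block system:
  [ Q   A^T ] [ x     ]   [-c ]
  [ A    0  ] [ lambda ] = [ b ]

Solving the linear system:
  x*      = (-0.2222, -0.3611, 0.6111)
  lambda* = (1.4444)
  f(x*)   = 1.4722

x* = (-0.2222, -0.3611, 0.6111), lambda* = (1.4444)


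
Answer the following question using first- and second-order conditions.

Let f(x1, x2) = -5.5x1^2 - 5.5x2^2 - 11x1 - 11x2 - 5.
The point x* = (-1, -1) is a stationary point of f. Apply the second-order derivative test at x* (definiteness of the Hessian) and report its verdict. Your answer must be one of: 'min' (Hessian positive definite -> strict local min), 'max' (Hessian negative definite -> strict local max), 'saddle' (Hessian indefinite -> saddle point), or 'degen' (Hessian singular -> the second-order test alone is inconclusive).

Compute the Hessian H = grad^2 f:
  H = [[-11, 0], [0, -11]]
Verify stationarity: grad f(x*) = H x* + g = (0, 0).
Eigenvalues of H: -11, -11.
Both eigenvalues < 0, so H is negative definite -> x* is a strict local max.

max


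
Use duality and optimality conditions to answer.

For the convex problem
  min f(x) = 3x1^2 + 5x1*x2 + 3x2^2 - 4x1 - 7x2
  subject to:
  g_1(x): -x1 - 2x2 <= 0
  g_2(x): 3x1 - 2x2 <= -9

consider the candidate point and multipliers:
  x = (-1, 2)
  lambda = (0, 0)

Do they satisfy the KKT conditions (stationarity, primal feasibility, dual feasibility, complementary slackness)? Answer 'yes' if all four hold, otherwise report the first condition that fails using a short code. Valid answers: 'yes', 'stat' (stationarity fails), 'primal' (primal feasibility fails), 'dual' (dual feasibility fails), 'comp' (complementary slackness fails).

Gradient of f: grad f(x) = Q x + c = (0, 0)
Constraint values g_i(x) = a_i^T x - b_i:
  g_1((-1, 2)) = -3
  g_2((-1, 2)) = 2
Stationarity residual: grad f(x) + sum_i lambda_i a_i = (0, 0)
  -> stationarity OK
Primal feasibility (all g_i <= 0): FAILS
Dual feasibility (all lambda_i >= 0): OK
Complementary slackness (lambda_i * g_i(x) = 0 for all i): OK

Verdict: the first failing condition is primal_feasibility -> primal.

primal


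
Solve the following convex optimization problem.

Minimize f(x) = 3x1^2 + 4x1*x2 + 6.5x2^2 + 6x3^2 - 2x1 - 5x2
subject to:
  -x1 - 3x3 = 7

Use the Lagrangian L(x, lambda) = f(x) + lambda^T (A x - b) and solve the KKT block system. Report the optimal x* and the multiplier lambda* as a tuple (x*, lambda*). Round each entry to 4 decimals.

Form the Lagrangian:
  L(x, lambda) = (1/2) x^T Q x + c^T x + lambda^T (A x - b)
Stationarity (grad_x L = 0): Q x + c + A^T lambda = 0.
Primal feasibility: A x = b.

This gives the KKT block system:
  [ Q   A^T ] [ x     ]   [-c ]
  [ A    0  ] [ lambda ] = [ b ]

Solving the linear system:
  x*      = (-1.4538, 0.8319, -1.8487)
  lambda* = (-7.395)
  f(x*)   = 25.2563

x* = (-1.4538, 0.8319, -1.8487), lambda* = (-7.395)


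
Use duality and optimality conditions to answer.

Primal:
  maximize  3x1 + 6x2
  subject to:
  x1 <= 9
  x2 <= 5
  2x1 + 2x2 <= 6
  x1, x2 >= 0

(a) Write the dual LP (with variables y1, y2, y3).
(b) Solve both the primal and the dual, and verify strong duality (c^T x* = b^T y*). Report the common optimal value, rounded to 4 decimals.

The standard primal-dual pair for 'max c^T x s.t. A x <= b, x >= 0' is:
  Dual:  min b^T y  s.t.  A^T y >= c,  y >= 0.

So the dual LP is:
  minimize  9y1 + 5y2 + 6y3
  subject to:
    y1 + 2y3 >= 3
    y2 + 2y3 >= 6
    y1, y2, y3 >= 0

Solving the primal: x* = (0, 3).
  primal value c^T x* = 18.
Solving the dual: y* = (0, 0, 3).
  dual value b^T y* = 18.
Strong duality: c^T x* = b^T y*. Confirmed.

18


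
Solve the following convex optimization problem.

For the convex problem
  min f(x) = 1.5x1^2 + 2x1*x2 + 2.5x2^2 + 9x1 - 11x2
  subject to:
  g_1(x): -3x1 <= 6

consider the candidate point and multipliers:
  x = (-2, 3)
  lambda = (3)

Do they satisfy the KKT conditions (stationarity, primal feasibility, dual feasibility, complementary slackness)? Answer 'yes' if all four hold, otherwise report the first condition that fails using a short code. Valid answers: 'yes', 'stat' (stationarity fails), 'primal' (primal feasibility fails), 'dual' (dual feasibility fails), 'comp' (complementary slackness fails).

Gradient of f: grad f(x) = Q x + c = (9, 0)
Constraint values g_i(x) = a_i^T x - b_i:
  g_1((-2, 3)) = 0
Stationarity residual: grad f(x) + sum_i lambda_i a_i = (0, 0)
  -> stationarity OK
Primal feasibility (all g_i <= 0): OK
Dual feasibility (all lambda_i >= 0): OK
Complementary slackness (lambda_i * g_i(x) = 0 for all i): OK

Verdict: yes, KKT holds.

yes
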